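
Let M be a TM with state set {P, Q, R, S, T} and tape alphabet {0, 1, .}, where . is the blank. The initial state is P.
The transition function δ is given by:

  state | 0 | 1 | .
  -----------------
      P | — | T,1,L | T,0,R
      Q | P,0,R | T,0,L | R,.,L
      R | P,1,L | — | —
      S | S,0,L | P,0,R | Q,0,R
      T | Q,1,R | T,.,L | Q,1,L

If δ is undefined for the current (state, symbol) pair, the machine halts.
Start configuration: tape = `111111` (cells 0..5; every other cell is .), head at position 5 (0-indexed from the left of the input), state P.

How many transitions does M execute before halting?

8

P | ...11111[1]   read 1 → write 1, move L, go to T
T | ...1111[1]1   read 1 → write ., move L, go to T
T | ...111[1].1   read 1 → write ., move L, go to T
T | ...11[1]..1   read 1 → write ., move L, go to T
T | ...1[1]...1   read 1 → write ., move L, go to T
T | ...[1]....1   read 1 → write ., move L, go to T
T | ..[.].....1   read . → write 1, move L, go to Q
Q | .[.]1.....1   read . → write ., move L, go to R
R | [.].1.....1
M halts after 8 transitions.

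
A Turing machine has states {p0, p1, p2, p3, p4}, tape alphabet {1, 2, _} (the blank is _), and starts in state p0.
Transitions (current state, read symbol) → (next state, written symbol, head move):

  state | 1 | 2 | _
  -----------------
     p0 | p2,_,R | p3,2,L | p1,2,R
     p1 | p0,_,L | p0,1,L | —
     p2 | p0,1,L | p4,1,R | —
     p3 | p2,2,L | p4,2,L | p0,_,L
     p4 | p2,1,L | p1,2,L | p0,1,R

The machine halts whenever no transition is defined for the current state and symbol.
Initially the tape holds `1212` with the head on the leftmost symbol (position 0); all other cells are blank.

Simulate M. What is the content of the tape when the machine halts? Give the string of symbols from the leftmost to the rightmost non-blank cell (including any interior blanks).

2_2_12

state=p0 head=0 tape=__[1]212   (p0,1)→(p2,_,R)
state=p2 head=1 tape=___[2]12   (p2,2)→(p4,1,R)
state=p4 head=2 tape=___1[1]2   (p4,1)→(p2,1,L)
state=p2 head=1 tape=___[1]12   (p2,1)→(p0,1,L)
state=p0 head=0 tape=__[_]112   (p0,_)→(p1,2,R)
state=p1 head=1 tape=__2[1]12   (p1,1)→(p0,_,L)
state=p0 head=0 tape=__[2]_12   (p0,2)→(p3,2,L)
state=p3 head=-1 tape=_[_]2_12   (p3,_)→(p0,_,L)
state=p0 head=-2 tape=[_]_2_12   (p0,_)→(p1,2,R)
state=p1 head=-1 tape=2[_]2_12
The non-blank tape span at halt is 2_2_12.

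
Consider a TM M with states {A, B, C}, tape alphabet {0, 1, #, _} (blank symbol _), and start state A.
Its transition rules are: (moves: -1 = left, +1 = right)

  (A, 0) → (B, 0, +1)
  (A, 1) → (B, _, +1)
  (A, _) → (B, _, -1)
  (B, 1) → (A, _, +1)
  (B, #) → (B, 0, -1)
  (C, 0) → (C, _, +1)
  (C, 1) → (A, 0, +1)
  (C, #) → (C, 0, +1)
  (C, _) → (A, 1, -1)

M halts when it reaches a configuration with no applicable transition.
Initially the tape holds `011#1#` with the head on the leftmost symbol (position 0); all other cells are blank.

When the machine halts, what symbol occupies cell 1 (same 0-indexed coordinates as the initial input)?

_

state=A head=0 tape=[0]11#1#   (A,0)→(B,0,+1)
state=B head=1 tape=0[1]1#1#   (B,1)→(A,_,+1)
state=A head=2 tape=0_[1]#1#   (A,1)→(B,_,+1)
state=B head=3 tape=0__[#]1#   (B,#)→(B,0,-1)
state=B head=2 tape=0_[_]01#
Cell 1 holds _ when M halts.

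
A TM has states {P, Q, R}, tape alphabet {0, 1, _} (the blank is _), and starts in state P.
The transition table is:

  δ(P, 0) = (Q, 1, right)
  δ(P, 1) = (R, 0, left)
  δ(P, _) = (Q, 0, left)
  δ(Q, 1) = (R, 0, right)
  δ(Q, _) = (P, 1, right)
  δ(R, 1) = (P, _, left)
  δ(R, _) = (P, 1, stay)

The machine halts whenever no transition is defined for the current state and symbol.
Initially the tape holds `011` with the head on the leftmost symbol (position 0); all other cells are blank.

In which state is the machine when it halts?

R

state=P head=0 tape=[0]11_   (P,0)→(Q,1,right)
state=Q head=1 tape=1[1]1_   (Q,1)→(R,0,right)
state=R head=2 tape=10[1]_   (R,1)→(P,_,left)
state=P head=1 tape=1[0]__   (P,0)→(Q,1,right)
state=Q head=2 tape=11[_]_   (Q,_)→(P,1,right)
state=P head=3 tape=111[_]   (P,_)→(Q,0,left)
state=Q head=2 tape=11[1]0   (Q,1)→(R,0,right)
state=R head=3 tape=110[0]
No transition is defined for (R, 0); M halts in state R.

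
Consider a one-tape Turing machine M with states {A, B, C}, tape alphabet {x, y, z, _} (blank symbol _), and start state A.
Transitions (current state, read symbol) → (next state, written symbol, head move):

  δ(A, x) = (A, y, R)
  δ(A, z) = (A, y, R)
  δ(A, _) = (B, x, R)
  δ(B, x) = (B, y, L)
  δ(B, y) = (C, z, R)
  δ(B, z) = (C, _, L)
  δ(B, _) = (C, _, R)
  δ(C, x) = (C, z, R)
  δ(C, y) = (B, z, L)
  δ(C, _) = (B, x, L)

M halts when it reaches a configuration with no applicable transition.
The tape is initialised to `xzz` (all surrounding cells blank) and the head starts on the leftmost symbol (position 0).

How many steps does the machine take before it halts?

17

A | [x]zz____   read x → write y, move R, go to A
A | y[z]z____   read z → write y, move R, go to A
A | yy[z]____   read z → write y, move R, go to A
A | yyy[_]___   read _ → write x, move R, go to B
B | yyyx[_]__   read _ → write _, move R, go to C
C | yyyx_[_]_   read _ → write x, move L, go to B
B | yyyx[_]x_   read _ → write _, move R, go to C
C | yyyx_[x]_   read x → write z, move R, go to C
C | yyyx_z[_]   read _ → write x, move L, go to B
B | yyyx_[z]x   read z → write _, move L, go to C
C | yyyx[_]_x   read _ → write x, move L, go to B
B | yyy[x]x_x   read x → write y, move L, go to B
B | yy[y]yx_x   read y → write z, move R, go to C
C | yyz[y]x_x   read y → write z, move L, go to B
B | yy[z]zx_x   read z → write _, move L, go to C
C | y[y]_zx_x   read y → write z, move L, go to B
B | [y]z_zx_x   read y → write z, move R, go to C
C | z[z]_zx_x
M halts after 17 transitions.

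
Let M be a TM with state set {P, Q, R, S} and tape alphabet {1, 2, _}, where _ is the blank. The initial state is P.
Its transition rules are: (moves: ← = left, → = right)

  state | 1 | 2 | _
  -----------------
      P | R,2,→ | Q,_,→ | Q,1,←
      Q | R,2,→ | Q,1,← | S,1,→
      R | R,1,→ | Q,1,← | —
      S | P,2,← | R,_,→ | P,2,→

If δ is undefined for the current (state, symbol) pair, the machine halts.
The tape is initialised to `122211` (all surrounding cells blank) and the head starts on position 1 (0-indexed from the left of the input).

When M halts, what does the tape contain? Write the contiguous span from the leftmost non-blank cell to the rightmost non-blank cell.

212111

state=P head=1 tape=1[2]2211_   (P,2)→(Q,_,→)
state=Q head=2 tape=1_[2]211_   (Q,2)→(Q,1,←)
state=Q head=1 tape=1[_]1211_   (Q,_)→(S,1,→)
state=S head=2 tape=11[1]211_   (S,1)→(P,2,←)
state=P head=1 tape=1[1]2211_   (P,1)→(R,2,→)
state=R head=2 tape=12[2]211_   (R,2)→(Q,1,←)
state=Q head=1 tape=1[2]1211_   (Q,2)→(Q,1,←)
state=Q head=0 tape=[1]11211_   (Q,1)→(R,2,→)
state=R head=1 tape=2[1]1211_   (R,1)→(R,1,→)
state=R head=2 tape=21[1]211_   (R,1)→(R,1,→)
state=R head=3 tape=211[2]11_   (R,2)→(Q,1,←)
state=Q head=2 tape=21[1]111_   (Q,1)→(R,2,→)
state=R head=3 tape=212[1]11_   (R,1)→(R,1,→)
state=R head=4 tape=2121[1]1_   (R,1)→(R,1,→)
state=R head=5 tape=21211[1]_   (R,1)→(R,1,→)
state=R head=6 tape=212111[_]
The non-blank tape span at halt is 212111.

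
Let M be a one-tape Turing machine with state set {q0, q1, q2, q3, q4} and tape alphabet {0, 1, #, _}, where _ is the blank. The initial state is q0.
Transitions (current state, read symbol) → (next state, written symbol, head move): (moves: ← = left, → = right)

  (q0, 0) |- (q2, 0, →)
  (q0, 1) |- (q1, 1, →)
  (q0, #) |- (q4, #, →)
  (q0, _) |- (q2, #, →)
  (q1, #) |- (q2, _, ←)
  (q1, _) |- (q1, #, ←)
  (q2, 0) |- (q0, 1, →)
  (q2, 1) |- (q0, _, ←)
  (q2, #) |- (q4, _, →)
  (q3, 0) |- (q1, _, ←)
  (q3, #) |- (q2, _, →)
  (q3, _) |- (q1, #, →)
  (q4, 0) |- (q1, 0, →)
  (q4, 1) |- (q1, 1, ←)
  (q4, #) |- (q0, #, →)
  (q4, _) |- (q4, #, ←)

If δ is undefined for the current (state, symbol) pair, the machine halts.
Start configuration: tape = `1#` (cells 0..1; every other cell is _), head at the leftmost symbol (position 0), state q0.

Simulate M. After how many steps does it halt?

state=q0 head=0 tape=_[1]#   (q0,1)→(q1,1,→)
state=q1 head=1 tape=_1[#]   (q1,#)→(q2,_,←)
state=q2 head=0 tape=_[1]_   (q2,1)→(q0,_,←)
state=q0 head=-1 tape=[_]__   (q0,_)→(q2,#,→)
state=q2 head=0 tape=#[_]_
M halts after 4 transitions.

4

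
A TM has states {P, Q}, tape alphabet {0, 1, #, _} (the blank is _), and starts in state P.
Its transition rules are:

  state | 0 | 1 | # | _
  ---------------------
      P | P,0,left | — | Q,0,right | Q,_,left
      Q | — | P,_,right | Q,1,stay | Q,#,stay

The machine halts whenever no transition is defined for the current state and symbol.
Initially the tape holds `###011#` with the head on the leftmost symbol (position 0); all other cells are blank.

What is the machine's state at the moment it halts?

P | [#]##011#   read # → write 0, move right, go to Q
Q | 0[#]#011#   read # → write 1, move stay, go to Q
Q | 0[1]#011#   read 1 → write _, move right, go to P
P | 0_[#]011#   read # → write 0, move right, go to Q
Q | 0_0[0]11#
No transition is defined for (Q, 0); M halts in state Q.

Q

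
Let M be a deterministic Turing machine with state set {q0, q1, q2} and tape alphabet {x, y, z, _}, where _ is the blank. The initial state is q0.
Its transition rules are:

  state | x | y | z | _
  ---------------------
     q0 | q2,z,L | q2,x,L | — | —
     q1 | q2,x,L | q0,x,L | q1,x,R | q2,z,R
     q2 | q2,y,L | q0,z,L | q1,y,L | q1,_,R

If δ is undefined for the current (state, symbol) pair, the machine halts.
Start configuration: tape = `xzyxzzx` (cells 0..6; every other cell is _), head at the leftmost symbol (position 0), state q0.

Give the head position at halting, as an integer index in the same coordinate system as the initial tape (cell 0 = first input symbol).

-1

state=q0 head=0 tape=_[x]zyxzzx   (q0,x)→(q2,z,L)
state=q2 head=-1 tape=[_]zzyxzzx   (q2,_)→(q1,_,R)
state=q1 head=0 tape=_[z]zyxzzx   (q1,z)→(q1,x,R)
state=q1 head=1 tape=_x[z]yxzzx   (q1,z)→(q1,x,R)
state=q1 head=2 tape=_xx[y]xzzx   (q1,y)→(q0,x,L)
state=q0 head=1 tape=_x[x]xxzzx   (q0,x)→(q2,z,L)
state=q2 head=0 tape=_[x]zxxzzx   (q2,x)→(q2,y,L)
state=q2 head=-1 tape=[_]yzxxzzx   (q2,_)→(q1,_,R)
state=q1 head=0 tape=_[y]zxxzzx   (q1,y)→(q0,x,L)
state=q0 head=-1 tape=[_]xzxxzzx
At halt the head is at cell -1.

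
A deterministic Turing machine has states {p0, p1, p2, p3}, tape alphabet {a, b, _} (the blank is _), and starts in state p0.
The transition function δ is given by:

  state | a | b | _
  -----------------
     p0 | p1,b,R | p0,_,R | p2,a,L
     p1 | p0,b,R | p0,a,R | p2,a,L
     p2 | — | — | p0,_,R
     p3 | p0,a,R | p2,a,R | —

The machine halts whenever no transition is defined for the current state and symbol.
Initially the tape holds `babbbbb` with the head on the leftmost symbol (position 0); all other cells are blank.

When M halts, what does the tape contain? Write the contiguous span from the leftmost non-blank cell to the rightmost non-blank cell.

state=p0 head=0 tape=[b]abbbbb__   (p0,b)→(p0,_,R)
state=p0 head=1 tape=_[a]bbbbb__   (p0,a)→(p1,b,R)
state=p1 head=2 tape=_b[b]bbbb__   (p1,b)→(p0,a,R)
state=p0 head=3 tape=_ba[b]bbb__   (p0,b)→(p0,_,R)
state=p0 head=4 tape=_ba_[b]bb__   (p0,b)→(p0,_,R)
state=p0 head=5 tape=_ba__[b]b__   (p0,b)→(p0,_,R)
state=p0 head=6 tape=_ba___[b]__   (p0,b)→(p0,_,R)
state=p0 head=7 tape=_ba____[_]_   (p0,_)→(p2,a,L)
state=p2 head=6 tape=_ba___[_]a_   (p2,_)→(p0,_,R)
state=p0 head=7 tape=_ba____[a]_   (p0,a)→(p1,b,R)
state=p1 head=8 tape=_ba____b[_]   (p1,_)→(p2,a,L)
state=p2 head=7 tape=_ba____[b]a
The non-blank tape span at halt is ba____ba.

ba____ba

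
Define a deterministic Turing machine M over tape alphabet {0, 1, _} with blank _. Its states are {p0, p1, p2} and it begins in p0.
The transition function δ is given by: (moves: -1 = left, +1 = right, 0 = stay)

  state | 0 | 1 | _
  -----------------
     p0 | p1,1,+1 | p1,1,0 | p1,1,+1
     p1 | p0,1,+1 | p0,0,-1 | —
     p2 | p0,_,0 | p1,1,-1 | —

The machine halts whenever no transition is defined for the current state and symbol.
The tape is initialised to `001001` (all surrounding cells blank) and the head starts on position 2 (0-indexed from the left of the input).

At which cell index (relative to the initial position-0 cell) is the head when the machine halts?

state=p0 head=2 tape=00[1]001__   (p0,1)→(p1,1,0)
state=p1 head=2 tape=00[1]001__   (p1,1)→(p0,0,-1)
state=p0 head=1 tape=0[0]0001__   (p0,0)→(p1,1,+1)
state=p1 head=2 tape=01[0]001__   (p1,0)→(p0,1,+1)
state=p0 head=3 tape=011[0]01__   (p0,0)→(p1,1,+1)
state=p1 head=4 tape=0111[0]1__   (p1,0)→(p0,1,+1)
state=p0 head=5 tape=01111[1]__   (p0,1)→(p1,1,0)
state=p1 head=5 tape=01111[1]__   (p1,1)→(p0,0,-1)
state=p0 head=4 tape=0111[1]0__   (p0,1)→(p1,1,0)
state=p1 head=4 tape=0111[1]0__   (p1,1)→(p0,0,-1)
state=p0 head=3 tape=011[1]00__   (p0,1)→(p1,1,0)
state=p1 head=3 tape=011[1]00__   (p1,1)→(p0,0,-1)
state=p0 head=2 tape=01[1]000__   (p0,1)→(p1,1,0)
state=p1 head=2 tape=01[1]000__   (p1,1)→(p0,0,-1)
state=p0 head=1 tape=0[1]0000__   (p0,1)→(p1,1,0)
state=p1 head=1 tape=0[1]0000__   (p1,1)→(p0,0,-1)
state=p0 head=0 tape=[0]00000__   (p0,0)→(p1,1,+1)
state=p1 head=1 tape=1[0]0000__   (p1,0)→(p0,1,+1)
state=p0 head=2 tape=11[0]000__   (p0,0)→(p1,1,+1)
state=p1 head=3 tape=111[0]00__   (p1,0)→(p0,1,+1)
state=p0 head=4 tape=1111[0]0__   (p0,0)→(p1,1,+1)
state=p1 head=5 tape=11111[0]__   (p1,0)→(p0,1,+1)
state=p0 head=6 tape=111111[_]_   (p0,_)→(p1,1,+1)
state=p1 head=7 tape=1111111[_]
At halt the head is at cell 7.

7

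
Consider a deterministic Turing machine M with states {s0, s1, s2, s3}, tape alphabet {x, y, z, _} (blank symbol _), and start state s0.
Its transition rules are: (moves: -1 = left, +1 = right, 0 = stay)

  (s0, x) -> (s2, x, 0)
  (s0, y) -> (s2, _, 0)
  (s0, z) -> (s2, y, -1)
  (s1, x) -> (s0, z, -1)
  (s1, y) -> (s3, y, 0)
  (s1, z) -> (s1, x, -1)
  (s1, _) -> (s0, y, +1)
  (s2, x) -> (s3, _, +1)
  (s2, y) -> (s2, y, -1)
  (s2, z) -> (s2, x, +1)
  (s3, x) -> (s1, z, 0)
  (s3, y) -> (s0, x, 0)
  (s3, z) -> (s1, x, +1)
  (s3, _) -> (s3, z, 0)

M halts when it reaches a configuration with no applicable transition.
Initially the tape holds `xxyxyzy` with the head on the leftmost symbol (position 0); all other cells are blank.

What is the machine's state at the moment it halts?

s0

s0 | [x]xyxyzy___   read x → write x, move 0, go to s2
s2 | [x]xyxyzy___   read x → write _, move +1, go to s3
s3 | _[x]yxyzy___   read x → write z, move 0, go to s1
s1 | _[z]yxyzy___   read z → write x, move -1, go to s1
s1 | [_]xyxyzy___   read _ → write y, move +1, go to s0
s0 | y[x]yxyzy___   read x → write x, move 0, go to s2
s2 | y[x]yxyzy___   read x → write _, move +1, go to s3
s3 | y_[y]xyzy___   read y → write x, move 0, go to s0
s0 | y_[x]xyzy___   read x → write x, move 0, go to s2
s2 | y_[x]xyzy___   read x → write _, move +1, go to s3
s3 | y__[x]yzy___   read x → write z, move 0, go to s1
s1 | y__[z]yzy___   read z → write x, move -1, go to s1
s1 | y_[_]xyzy___   read _ → write y, move +1, go to s0
s0 | y_y[x]yzy___   read x → write x, move 0, go to s2
s2 | y_y[x]yzy___   read x → write _, move +1, go to s3
s3 | y_y_[y]zy___   read y → write x, move 0, go to s0
s0 | y_y_[x]zy___   read x → write x, move 0, go to s2
s2 | y_y_[x]zy___   read x → write _, move +1, go to s3
s3 | y_y__[z]y___   read z → write x, move +1, go to s1
s1 | y_y__x[y]___   read y → write y, move 0, go to s3
s3 | y_y__x[y]___   read y → write x, move 0, go to s0
s0 | y_y__x[x]___   read x → write x, move 0, go to s2
s2 | y_y__x[x]___   read x → write _, move +1, go to s3
s3 | y_y__x_[_]__   read _ → write z, move 0, go to s3
s3 | y_y__x_[z]__   read z → write x, move +1, go to s1
s1 | y_y__x_x[_]_   read _ → write y, move +1, go to s0
s0 | y_y__x_xy[_]
No transition is defined for (s0, _); M halts in state s0.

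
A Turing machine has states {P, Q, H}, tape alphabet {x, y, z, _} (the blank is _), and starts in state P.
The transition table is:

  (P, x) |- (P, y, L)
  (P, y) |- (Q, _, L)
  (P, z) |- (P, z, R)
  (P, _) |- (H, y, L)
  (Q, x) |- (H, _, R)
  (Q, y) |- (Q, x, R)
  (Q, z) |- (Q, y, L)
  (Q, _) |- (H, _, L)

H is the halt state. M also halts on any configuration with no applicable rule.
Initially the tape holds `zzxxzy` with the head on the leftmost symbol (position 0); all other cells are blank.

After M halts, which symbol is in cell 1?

y

state=P head=0 tape=__[z]zxxzy   (P,z)→(P,z,R)
state=P head=1 tape=__z[z]xxzy   (P,z)→(P,z,R)
state=P head=2 tape=__zz[x]xzy   (P,x)→(P,y,L)
state=P head=1 tape=__z[z]yxzy   (P,z)→(P,z,R)
state=P head=2 tape=__zz[y]xzy   (P,y)→(Q,_,L)
state=Q head=1 tape=__z[z]_xzy   (Q,z)→(Q,y,L)
state=Q head=0 tape=__[z]y_xzy   (Q,z)→(Q,y,L)
state=Q head=-1 tape=_[_]yy_xzy   (Q,_)→(H,_,L)
state=H head=-2 tape=[_]_yy_xzy
Cell 1 holds y when M halts.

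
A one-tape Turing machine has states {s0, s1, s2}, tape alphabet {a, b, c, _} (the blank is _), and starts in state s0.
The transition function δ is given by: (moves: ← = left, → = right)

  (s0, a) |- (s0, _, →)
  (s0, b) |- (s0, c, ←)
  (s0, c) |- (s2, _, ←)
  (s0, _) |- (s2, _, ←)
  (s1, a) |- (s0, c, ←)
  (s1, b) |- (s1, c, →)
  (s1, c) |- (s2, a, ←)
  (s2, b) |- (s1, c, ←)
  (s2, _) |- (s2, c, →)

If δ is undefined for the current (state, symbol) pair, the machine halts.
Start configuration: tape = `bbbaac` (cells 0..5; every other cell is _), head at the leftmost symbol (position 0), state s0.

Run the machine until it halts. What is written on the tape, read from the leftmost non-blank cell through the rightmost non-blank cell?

state=s0 head=0 tape=__[b]bbaac   (s0,b)→(s0,c,←)
state=s0 head=-1 tape=_[_]cbbaac   (s0,_)→(s2,_,←)
state=s2 head=-2 tape=[_]_cbbaac   (s2,_)→(s2,c,→)
state=s2 head=-1 tape=c[_]cbbaac   (s2,_)→(s2,c,→)
state=s2 head=0 tape=cc[c]bbaac
The non-blank tape span at halt is cccbbaac.

cccbbaac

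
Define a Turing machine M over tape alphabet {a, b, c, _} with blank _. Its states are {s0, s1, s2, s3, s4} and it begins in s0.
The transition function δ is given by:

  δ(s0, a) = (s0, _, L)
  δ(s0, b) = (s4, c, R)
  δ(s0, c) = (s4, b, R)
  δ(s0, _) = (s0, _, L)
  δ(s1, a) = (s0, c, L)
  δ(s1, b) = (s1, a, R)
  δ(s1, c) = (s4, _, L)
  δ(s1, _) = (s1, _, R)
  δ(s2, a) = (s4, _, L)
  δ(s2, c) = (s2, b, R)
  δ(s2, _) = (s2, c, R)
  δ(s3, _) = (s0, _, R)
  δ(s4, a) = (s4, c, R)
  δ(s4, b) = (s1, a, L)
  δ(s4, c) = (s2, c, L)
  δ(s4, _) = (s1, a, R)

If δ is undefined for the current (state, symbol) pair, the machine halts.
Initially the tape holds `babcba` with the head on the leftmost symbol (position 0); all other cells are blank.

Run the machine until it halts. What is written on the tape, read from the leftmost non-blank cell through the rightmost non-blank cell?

cbc_cba

state=s0 head=0 tape=_[b]abcba   (s0,b)→(s4,c,R)
state=s4 head=1 tape=_c[a]bcba   (s4,a)→(s4,c,R)
state=s4 head=2 tape=_cc[b]cba   (s4,b)→(s1,a,L)
state=s1 head=1 tape=_c[c]acba   (s1,c)→(s4,_,L)
state=s4 head=0 tape=_[c]_acba   (s4,c)→(s2,c,L)
state=s2 head=-1 tape=[_]c_acba   (s2,_)→(s2,c,R)
state=s2 head=0 tape=c[c]_acba   (s2,c)→(s2,b,R)
state=s2 head=1 tape=cb[_]acba   (s2,_)→(s2,c,R)
state=s2 head=2 tape=cbc[a]cba   (s2,a)→(s4,_,L)
state=s4 head=1 tape=cb[c]_cba   (s4,c)→(s2,c,L)
state=s2 head=0 tape=c[b]c_cba
The non-blank tape span at halt is cbc_cba.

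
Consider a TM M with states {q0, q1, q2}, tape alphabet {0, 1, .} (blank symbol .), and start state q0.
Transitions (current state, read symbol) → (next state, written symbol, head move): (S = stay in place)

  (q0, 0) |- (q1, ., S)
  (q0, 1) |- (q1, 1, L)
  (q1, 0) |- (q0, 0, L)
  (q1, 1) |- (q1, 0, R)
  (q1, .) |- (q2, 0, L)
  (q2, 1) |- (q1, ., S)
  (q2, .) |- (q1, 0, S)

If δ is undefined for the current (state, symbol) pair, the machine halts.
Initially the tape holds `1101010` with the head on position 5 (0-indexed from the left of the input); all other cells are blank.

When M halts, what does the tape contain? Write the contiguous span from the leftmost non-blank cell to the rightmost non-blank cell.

state=q0 head=5 tape=11010[1]0   (q0,1)→(q1,1,L)
state=q1 head=4 tape=1101[0]10   (q1,0)→(q0,0,L)
state=q0 head=3 tape=110[1]010   (q0,1)→(q1,1,L)
state=q1 head=2 tape=11[0]1010   (q1,0)→(q0,0,L)
state=q0 head=1 tape=1[1]01010   (q0,1)→(q1,1,L)
state=q1 head=0 tape=[1]101010   (q1,1)→(q1,0,R)
state=q1 head=1 tape=0[1]01010   (q1,1)→(q1,0,R)
state=q1 head=2 tape=00[0]1010   (q1,0)→(q0,0,L)
state=q0 head=1 tape=0[0]01010   (q0,0)→(q1,.,S)
state=q1 head=1 tape=0[.]01010   (q1,.)→(q2,0,L)
state=q2 head=0 tape=[0]001010
The non-blank tape span at halt is 0001010.

0001010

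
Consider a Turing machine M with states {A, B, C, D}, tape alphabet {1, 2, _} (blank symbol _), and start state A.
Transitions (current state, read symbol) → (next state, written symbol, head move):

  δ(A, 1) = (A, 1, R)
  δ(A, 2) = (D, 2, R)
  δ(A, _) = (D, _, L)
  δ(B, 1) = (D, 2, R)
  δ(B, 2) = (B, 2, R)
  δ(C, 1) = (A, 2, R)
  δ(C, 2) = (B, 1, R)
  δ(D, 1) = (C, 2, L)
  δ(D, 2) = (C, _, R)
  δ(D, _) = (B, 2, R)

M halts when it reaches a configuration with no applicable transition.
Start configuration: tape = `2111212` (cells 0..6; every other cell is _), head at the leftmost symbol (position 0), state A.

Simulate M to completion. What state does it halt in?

C

state=A head=0 tape=[2]111212_   (A,2)→(D,2,R)
state=D head=1 tape=2[1]11212_   (D,1)→(C,2,L)
state=C head=0 tape=[2]211212_   (C,2)→(B,1,R)
state=B head=1 tape=1[2]11212_   (B,2)→(B,2,R)
state=B head=2 tape=12[1]1212_   (B,1)→(D,2,R)
state=D head=3 tape=122[1]212_   (D,1)→(C,2,L)
state=C head=2 tape=12[2]2212_   (C,2)→(B,1,R)
state=B head=3 tape=121[2]212_   (B,2)→(B,2,R)
state=B head=4 tape=1212[2]12_   (B,2)→(B,2,R)
state=B head=5 tape=12122[1]2_   (B,1)→(D,2,R)
state=D head=6 tape=121222[2]_   (D,2)→(C,_,R)
state=C head=7 tape=121222_[_]
No transition is defined for (C, _); M halts in state C.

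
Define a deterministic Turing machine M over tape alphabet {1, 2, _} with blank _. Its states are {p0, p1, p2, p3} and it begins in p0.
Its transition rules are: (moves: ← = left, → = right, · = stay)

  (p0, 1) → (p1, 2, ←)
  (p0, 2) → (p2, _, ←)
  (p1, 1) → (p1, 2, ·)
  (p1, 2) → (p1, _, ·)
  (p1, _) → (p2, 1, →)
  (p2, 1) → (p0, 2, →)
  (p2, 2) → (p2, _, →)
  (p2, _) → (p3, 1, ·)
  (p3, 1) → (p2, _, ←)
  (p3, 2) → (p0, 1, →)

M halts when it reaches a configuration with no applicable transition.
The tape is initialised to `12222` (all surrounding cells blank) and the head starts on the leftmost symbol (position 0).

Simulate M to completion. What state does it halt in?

p0 | _[1]2222_   read 1 → write 2, move ←, go to p1
p1 | [_]22222_   read _ → write 1, move →, go to p2
p2 | 1[2]2222_   read 2 → write _, move →, go to p2
p2 | 1_[2]222_   read 2 → write _, move →, go to p2
p2 | 1__[2]22_   read 2 → write _, move →, go to p2
p2 | 1___[2]2_   read 2 → write _, move →, go to p2
p2 | 1____[2]_   read 2 → write _, move →, go to p2
p2 | 1_____[_]   read _ → write 1, move ·, go to p3
p3 | 1_____[1]   read 1 → write _, move ←, go to p2
p2 | 1____[_]_   read _ → write 1, move ·, go to p3
p3 | 1____[1]_   read 1 → write _, move ←, go to p2
p2 | 1___[_]__   read _ → write 1, move ·, go to p3
p3 | 1___[1]__   read 1 → write _, move ←, go to p2
p2 | 1__[_]___   read _ → write 1, move ·, go to p3
p3 | 1__[1]___   read 1 → write _, move ←, go to p2
p2 | 1_[_]____   read _ → write 1, move ·, go to p3
p3 | 1_[1]____   read 1 → write _, move ←, go to p2
p2 | 1[_]_____   read _ → write 1, move ·, go to p3
p3 | 1[1]_____   read 1 → write _, move ←, go to p2
p2 | [1]______   read 1 → write 2, move →, go to p0
p0 | 2[_]_____
No transition is defined for (p0, _); M halts in state p0.

p0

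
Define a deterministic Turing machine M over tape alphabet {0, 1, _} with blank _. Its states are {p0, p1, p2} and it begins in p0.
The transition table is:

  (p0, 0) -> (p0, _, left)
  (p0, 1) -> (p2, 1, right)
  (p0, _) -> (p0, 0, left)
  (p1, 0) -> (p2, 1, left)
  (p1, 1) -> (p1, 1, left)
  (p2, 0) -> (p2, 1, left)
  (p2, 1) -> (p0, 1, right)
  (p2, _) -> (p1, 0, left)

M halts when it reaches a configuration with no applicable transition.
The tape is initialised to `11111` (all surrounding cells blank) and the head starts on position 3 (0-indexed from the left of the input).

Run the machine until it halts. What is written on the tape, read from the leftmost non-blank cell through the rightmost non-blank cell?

p0 | _111[1]1__   read 1 → write 1, move right, go to p2
p2 | _1111[1]__   read 1 → write 1, move right, go to p0
p0 | _11111[_]_   read _ → write 0, move left, go to p0
p0 | _1111[1]0_   read 1 → write 1, move right, go to p2
p2 | _11111[0]_   read 0 → write 1, move left, go to p2
p2 | _1111[1]1_   read 1 → write 1, move right, go to p0
p0 | _11111[1]_   read 1 → write 1, move right, go to p2
p2 | _111111[_]   read _ → write 0, move left, go to p1
p1 | _11111[1]0   read 1 → write 1, move left, go to p1
p1 | _1111[1]10   read 1 → write 1, move left, go to p1
p1 | _111[1]110   read 1 → write 1, move left, go to p1
p1 | _11[1]1110   read 1 → write 1, move left, go to p1
p1 | _1[1]11110   read 1 → write 1, move left, go to p1
p1 | _[1]111110   read 1 → write 1, move left, go to p1
p1 | [_]1111110
The non-blank tape span at halt is 1111110.

1111110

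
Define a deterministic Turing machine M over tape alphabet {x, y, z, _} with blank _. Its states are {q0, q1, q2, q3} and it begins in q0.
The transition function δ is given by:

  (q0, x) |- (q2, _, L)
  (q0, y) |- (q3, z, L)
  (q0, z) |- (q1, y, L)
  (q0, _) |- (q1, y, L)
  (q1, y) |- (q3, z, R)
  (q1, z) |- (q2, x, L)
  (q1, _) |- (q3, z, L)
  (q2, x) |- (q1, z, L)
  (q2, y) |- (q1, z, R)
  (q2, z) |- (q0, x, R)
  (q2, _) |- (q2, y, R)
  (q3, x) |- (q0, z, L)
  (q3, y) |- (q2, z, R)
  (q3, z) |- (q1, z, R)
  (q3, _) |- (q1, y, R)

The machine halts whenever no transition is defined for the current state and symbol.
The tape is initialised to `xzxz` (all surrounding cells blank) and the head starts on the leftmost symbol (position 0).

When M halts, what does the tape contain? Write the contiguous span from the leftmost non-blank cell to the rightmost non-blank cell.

q0 | _[x]zxz   read x → write _, move L, go to q2
q2 | [_]_zxz   read _ → write y, move R, go to q2
q2 | y[_]zxz   read _ → write y, move R, go to q2
q2 | yy[z]xz   read z → write x, move R, go to q0
q0 | yyx[x]z   read x → write _, move L, go to q2
q2 | yy[x]_z   read x → write z, move L, go to q1
q1 | y[y]z_z   read y → write z, move R, go to q3
q3 | yz[z]_z   read z → write z, move R, go to q1
q1 | yzz[_]z   read _ → write z, move L, go to q3
q3 | yz[z]zz   read z → write z, move R, go to q1
q1 | yzz[z]z   read z → write x, move L, go to q2
q2 | yz[z]xz   read z → write x, move R, go to q0
q0 | yzx[x]z   read x → write _, move L, go to q2
q2 | yz[x]_z   read x → write z, move L, go to q1
q1 | y[z]z_z   read z → write x, move L, go to q2
q2 | [y]xz_z   read y → write z, move R, go to q1
q1 | z[x]z_z
The non-blank tape span at halt is zxz_z.

zxz_z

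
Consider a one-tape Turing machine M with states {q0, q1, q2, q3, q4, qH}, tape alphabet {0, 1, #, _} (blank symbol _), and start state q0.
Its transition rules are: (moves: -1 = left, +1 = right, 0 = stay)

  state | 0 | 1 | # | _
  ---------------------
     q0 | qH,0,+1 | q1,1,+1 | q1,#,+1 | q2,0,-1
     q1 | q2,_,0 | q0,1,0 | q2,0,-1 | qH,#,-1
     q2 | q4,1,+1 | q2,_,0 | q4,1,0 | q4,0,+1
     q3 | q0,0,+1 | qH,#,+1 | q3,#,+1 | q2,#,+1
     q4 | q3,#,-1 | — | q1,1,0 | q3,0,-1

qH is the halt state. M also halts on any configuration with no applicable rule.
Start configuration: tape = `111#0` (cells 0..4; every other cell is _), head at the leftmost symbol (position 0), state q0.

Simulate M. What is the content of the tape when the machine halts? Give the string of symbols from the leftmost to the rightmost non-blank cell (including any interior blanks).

q0 | [1]11#0__   read 1 → write 1, move +1, go to q1
q1 | 1[1]1#0__   read 1 → write 1, move 0, go to q0
q0 | 1[1]1#0__   read 1 → write 1, move +1, go to q1
q1 | 11[1]#0__   read 1 → write 1, move 0, go to q0
q0 | 11[1]#0__   read 1 → write 1, move +1, go to q1
q1 | 111[#]0__   read # → write 0, move -1, go to q2
q2 | 11[1]00__   read 1 → write _, move 0, go to q2
q2 | 11[_]00__   read _ → write 0, move +1, go to q4
q4 | 110[0]0__   read 0 → write #, move -1, go to q3
q3 | 11[0]#0__   read 0 → write 0, move +1, go to q0
q0 | 110[#]0__   read # → write #, move +1, go to q1
q1 | 110#[0]__   read 0 → write _, move 0, go to q2
q2 | 110#[_]__   read _ → write 0, move +1, go to q4
q4 | 110#0[_]_   read _ → write 0, move -1, go to q3
q3 | 110#[0]0_   read 0 → write 0, move +1, go to q0
q0 | 110#0[0]_   read 0 → write 0, move +1, go to qH
qH | 110#00[_]
The non-blank tape span at halt is 110#00.

110#00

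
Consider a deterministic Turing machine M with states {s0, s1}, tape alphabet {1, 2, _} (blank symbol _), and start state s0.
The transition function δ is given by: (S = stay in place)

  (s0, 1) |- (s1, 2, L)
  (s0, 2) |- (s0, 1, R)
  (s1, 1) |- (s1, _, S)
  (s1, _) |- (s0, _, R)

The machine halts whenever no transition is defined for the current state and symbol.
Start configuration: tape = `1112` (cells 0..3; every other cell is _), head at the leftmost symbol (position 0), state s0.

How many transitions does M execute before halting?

s0 | _[1]112_   read 1 → write 2, move L, go to s1
s1 | [_]2112_   read _ → write _, move R, go to s0
s0 | _[2]112_   read 2 → write 1, move R, go to s0
s0 | _1[1]12_   read 1 → write 2, move L, go to s1
s1 | _[1]212_   read 1 → write _, move S, go to s1
s1 | _[_]212_   read _ → write _, move R, go to s0
s0 | __[2]12_   read 2 → write 1, move R, go to s0
s0 | __1[1]2_   read 1 → write 2, move L, go to s1
s1 | __[1]22_   read 1 → write _, move S, go to s1
s1 | __[_]22_   read _ → write _, move R, go to s0
s0 | ___[2]2_   read 2 → write 1, move R, go to s0
s0 | ___1[2]_   read 2 → write 1, move R, go to s0
s0 | ___11[_]
M halts after 12 transitions.

12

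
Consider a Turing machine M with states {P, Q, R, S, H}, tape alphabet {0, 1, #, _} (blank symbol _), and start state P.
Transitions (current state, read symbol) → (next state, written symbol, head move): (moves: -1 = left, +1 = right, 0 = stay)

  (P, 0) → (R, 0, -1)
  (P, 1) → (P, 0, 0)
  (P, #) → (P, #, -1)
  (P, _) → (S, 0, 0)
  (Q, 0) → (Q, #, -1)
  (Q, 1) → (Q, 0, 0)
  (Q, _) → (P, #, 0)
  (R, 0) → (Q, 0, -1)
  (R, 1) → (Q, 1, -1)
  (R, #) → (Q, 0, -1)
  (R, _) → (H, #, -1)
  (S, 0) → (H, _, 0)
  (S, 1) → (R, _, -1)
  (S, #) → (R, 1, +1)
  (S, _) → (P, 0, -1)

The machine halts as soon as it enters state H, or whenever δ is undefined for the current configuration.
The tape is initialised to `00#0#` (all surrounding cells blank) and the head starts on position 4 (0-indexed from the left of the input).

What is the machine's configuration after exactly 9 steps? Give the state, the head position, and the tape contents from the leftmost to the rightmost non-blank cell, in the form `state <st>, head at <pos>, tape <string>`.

P | __00#0[#]   read # → write #, move -1, go to P
P | __00#[0]#   read 0 → write 0, move -1, go to R
R | __00[#]0#   read # → write 0, move -1, go to Q
Q | __0[0]00#   read 0 → write #, move -1, go to Q
Q | __[0]#00#   read 0 → write #, move -1, go to Q
Q | _[_]##00#   read _ → write #, move 0, go to P
P | _[#]##00#   read # → write #, move -1, go to P
P | [_]###00#   read _ → write 0, move 0, go to S
S | [0]###00#   read 0 → write _, move 0, go to H
H | [_]###00#
After 9 steps: state H, head at -2, tape ###00#.

state H, head at -2, tape ###00#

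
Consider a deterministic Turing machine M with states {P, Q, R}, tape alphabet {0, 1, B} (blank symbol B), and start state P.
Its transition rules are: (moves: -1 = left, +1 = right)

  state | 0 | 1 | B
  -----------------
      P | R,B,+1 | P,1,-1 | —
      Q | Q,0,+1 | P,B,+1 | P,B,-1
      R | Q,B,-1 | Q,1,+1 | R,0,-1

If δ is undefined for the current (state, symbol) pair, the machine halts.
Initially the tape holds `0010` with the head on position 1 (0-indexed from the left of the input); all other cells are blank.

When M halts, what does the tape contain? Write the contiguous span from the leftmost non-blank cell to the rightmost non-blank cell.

state=P head=1 tape=0[0]10BB   (P,0)→(R,B,+1)
state=R head=2 tape=0B[1]0BB   (R,1)→(Q,1,+1)
state=Q head=3 tape=0B1[0]BB   (Q,0)→(Q,0,+1)
state=Q head=4 tape=0B10[B]B   (Q,B)→(P,B,-1)
state=P head=3 tape=0B1[0]BB   (P,0)→(R,B,+1)
state=R head=4 tape=0B1B[B]B   (R,B)→(R,0,-1)
state=R head=3 tape=0B1[B]0B   (R,B)→(R,0,-1)
state=R head=2 tape=0B[1]00B   (R,1)→(Q,1,+1)
state=Q head=3 tape=0B1[0]0B   (Q,0)→(Q,0,+1)
state=Q head=4 tape=0B10[0]B   (Q,0)→(Q,0,+1)
state=Q head=5 tape=0B100[B]   (Q,B)→(P,B,-1)
state=P head=4 tape=0B10[0]B   (P,0)→(R,B,+1)
state=R head=5 tape=0B10B[B]   (R,B)→(R,0,-1)
state=R head=4 tape=0B10[B]0   (R,B)→(R,0,-1)
state=R head=3 tape=0B1[0]00   (R,0)→(Q,B,-1)
state=Q head=2 tape=0B[1]B00   (Q,1)→(P,B,+1)
state=P head=3 tape=0BB[B]00
The non-blank tape span at halt is 0BBB00.

0BBB00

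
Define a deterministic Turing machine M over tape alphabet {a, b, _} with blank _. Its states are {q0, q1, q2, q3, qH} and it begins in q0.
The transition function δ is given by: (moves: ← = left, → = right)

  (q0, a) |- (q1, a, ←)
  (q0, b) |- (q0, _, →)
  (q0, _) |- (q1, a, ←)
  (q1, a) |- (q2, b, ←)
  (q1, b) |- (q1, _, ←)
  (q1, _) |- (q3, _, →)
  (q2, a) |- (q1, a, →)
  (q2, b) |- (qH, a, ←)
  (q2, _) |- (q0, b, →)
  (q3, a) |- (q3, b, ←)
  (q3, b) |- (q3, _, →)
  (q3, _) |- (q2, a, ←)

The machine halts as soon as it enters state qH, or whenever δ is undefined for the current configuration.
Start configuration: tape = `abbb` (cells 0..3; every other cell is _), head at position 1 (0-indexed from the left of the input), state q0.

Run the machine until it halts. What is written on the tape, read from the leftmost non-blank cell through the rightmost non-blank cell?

q0 | __a[b]bb_   read b → write _, move →, go to q0
q0 | __a_[b]b_   read b → write _, move →, go to q0
q0 | __a__[b]_   read b → write _, move →, go to q0
q0 | __a___[_]   read _ → write a, move ←, go to q1
q1 | __a__[_]a   read _ → write _, move →, go to q3
q3 | __a___[a]   read a → write b, move ←, go to q3
q3 | __a__[_]b   read _ → write a, move ←, go to q2
q2 | __a_[_]ab   read _ → write b, move →, go to q0
q0 | __a_b[a]b   read a → write a, move ←, go to q1
q1 | __a_[b]ab   read b → write _, move ←, go to q1
q1 | __a[_]_ab   read _ → write _, move →, go to q3
q3 | __a_[_]ab   read _ → write a, move ←, go to q2
q2 | __a[_]aab   read _ → write b, move →, go to q0
q0 | __ab[a]ab   read a → write a, move ←, go to q1
q1 | __a[b]aab   read b → write _, move ←, go to q1
q1 | __[a]_aab   read a → write b, move ←, go to q2
q2 | _[_]b_aab   read _ → write b, move →, go to q0
q0 | _b[b]_aab   read b → write _, move →, go to q0
q0 | _b_[_]aab   read _ → write a, move ←, go to q1
q1 | _b[_]aaab   read _ → write _, move →, go to q3
q3 | _b_[a]aab   read a → write b, move ←, go to q3
q3 | _b[_]baab   read _ → write a, move ←, go to q2
q2 | _[b]abaab   read b → write a, move ←, go to qH
qH | [_]aabaab
The non-blank tape span at halt is aabaab.

aabaab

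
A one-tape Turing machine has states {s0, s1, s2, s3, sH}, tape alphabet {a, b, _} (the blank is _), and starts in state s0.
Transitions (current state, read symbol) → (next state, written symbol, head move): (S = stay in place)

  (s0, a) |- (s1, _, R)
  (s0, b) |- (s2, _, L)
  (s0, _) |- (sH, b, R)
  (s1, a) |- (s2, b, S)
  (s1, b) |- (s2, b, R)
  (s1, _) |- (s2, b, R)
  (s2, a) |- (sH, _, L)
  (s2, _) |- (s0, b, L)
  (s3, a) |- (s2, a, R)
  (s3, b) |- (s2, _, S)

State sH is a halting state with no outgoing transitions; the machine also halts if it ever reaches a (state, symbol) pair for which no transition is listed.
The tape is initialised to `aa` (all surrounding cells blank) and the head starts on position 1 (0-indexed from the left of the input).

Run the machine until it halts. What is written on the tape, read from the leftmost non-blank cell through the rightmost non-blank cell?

state=s0 head=1 tape=_a[a]__   (s0,a)→(s1,_,R)
state=s1 head=2 tape=_a_[_]_   (s1,_)→(s2,b,R)
state=s2 head=3 tape=_a_b[_]   (s2,_)→(s0,b,L)
state=s0 head=2 tape=_a_[b]b   (s0,b)→(s2,_,L)
state=s2 head=1 tape=_a[_]_b   (s2,_)→(s0,b,L)
state=s0 head=0 tape=_[a]b_b   (s0,a)→(s1,_,R)
state=s1 head=1 tape=__[b]_b   (s1,b)→(s2,b,R)
state=s2 head=2 tape=__b[_]b   (s2,_)→(s0,b,L)
state=s0 head=1 tape=__[b]bb   (s0,b)→(s2,_,L)
state=s2 head=0 tape=_[_]_bb   (s2,_)→(s0,b,L)
state=s0 head=-1 tape=[_]b_bb   (s0,_)→(sH,b,R)
state=sH head=0 tape=b[b]_bb
The non-blank tape span at halt is bb_bb.

bb_bb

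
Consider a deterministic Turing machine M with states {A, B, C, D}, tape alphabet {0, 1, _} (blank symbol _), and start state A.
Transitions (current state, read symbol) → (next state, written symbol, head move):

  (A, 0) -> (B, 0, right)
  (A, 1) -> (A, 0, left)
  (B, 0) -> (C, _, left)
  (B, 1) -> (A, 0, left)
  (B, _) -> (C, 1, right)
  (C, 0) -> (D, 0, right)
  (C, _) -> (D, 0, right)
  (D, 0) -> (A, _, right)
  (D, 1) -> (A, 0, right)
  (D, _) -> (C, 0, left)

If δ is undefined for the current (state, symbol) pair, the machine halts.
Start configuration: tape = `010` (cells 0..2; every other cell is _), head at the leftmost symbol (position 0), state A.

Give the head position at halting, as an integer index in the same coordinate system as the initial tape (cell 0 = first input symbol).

6

A | [0]10____   read 0 → write 0, move right, go to B
B | 0[1]0____   read 1 → write 0, move left, go to A
A | [0]00____   read 0 → write 0, move right, go to B
B | 0[0]0____   read 0 → write _, move left, go to C
C | [0]_0____   read 0 → write 0, move right, go to D
D | 0[_]0____   read _ → write 0, move left, go to C
C | [0]00____   read 0 → write 0, move right, go to D
D | 0[0]0____   read 0 → write _, move right, go to A
A | 0_[0]____   read 0 → write 0, move right, go to B
B | 0_0[_]___   read _ → write 1, move right, go to C
C | 0_01[_]__   read _ → write 0, move right, go to D
D | 0_010[_]_   read _ → write 0, move left, go to C
C | 0_01[0]0_   read 0 → write 0, move right, go to D
D | 0_010[0]_   read 0 → write _, move right, go to A
A | 0_010_[_]
At halt the head is at cell 6.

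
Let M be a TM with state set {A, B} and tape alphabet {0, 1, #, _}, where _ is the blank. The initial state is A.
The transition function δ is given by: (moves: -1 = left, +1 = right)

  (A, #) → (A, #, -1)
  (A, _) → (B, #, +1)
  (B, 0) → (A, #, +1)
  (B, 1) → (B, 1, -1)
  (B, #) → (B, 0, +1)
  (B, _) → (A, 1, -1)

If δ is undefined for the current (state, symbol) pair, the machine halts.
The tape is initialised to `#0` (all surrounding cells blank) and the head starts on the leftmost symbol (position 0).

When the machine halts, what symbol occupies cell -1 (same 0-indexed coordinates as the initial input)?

state=A head=0 tape=_[#]0__   (A,#)→(A,#,-1)
state=A head=-1 tape=[_]#0__   (A,_)→(B,#,+1)
state=B head=0 tape=#[#]0__   (B,#)→(B,0,+1)
state=B head=1 tape=#0[0]__   (B,0)→(A,#,+1)
state=A head=2 tape=#0#[_]_   (A,_)→(B,#,+1)
state=B head=3 tape=#0##[_]   (B,_)→(A,1,-1)
state=A head=2 tape=#0#[#]1   (A,#)→(A,#,-1)
state=A head=1 tape=#0[#]#1   (A,#)→(A,#,-1)
state=A head=0 tape=#[0]##1
Cell -1 holds # when M halts.

#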